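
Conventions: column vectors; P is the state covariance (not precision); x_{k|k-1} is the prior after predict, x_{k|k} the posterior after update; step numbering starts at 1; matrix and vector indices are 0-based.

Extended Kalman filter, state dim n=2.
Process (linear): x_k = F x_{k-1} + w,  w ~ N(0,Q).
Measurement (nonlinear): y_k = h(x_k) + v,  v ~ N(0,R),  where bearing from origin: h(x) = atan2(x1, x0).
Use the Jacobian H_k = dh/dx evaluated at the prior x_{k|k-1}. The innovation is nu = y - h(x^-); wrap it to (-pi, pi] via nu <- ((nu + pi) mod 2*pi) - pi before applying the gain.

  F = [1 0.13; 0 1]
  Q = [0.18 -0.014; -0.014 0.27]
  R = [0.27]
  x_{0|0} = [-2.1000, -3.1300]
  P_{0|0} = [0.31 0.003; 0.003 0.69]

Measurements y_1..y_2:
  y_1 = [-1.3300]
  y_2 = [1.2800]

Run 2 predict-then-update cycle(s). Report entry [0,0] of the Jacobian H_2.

H_jac[0,0] = 0.1782

step 1: x^-=[-2.5069, -3.1300]  P^-=[0.5024 0.0787; 0.0787 0.9600]  H_jac=[0.1946 -0.1559]  S=[0.3076]  K=[0.2780; -0.4367]  nu=[0.9161]  x^+=[-2.2522, -3.5301]  P^+=[0.4787 0.1161; 0.1161 0.9013]
step 2: x^-=[-2.7111, -3.5301]  P^-=[0.7041 0.2192; 0.2192 1.1713]  H_jac=[0.1782 -0.1368]  S=[0.3036]  K=[0.3144; -0.3993]  nu=[-2.7775]  x^+=[-3.5844, -2.4210]  P^+=[0.6741 0.2573; 0.2573 1.1229]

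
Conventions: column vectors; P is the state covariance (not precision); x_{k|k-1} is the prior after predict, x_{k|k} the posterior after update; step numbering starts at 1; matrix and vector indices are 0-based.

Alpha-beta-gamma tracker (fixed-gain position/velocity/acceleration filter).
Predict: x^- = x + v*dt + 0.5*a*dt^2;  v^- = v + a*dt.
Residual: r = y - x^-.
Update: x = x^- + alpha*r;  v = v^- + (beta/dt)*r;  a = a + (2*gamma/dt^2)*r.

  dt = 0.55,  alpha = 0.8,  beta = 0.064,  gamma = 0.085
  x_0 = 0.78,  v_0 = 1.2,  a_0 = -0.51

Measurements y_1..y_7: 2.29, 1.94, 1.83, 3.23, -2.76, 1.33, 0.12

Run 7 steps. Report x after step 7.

x_post = -0.0531

step 1: x_pred=1.3629  r=0.9271  x^+=2.1046  v^+=1.0274  a^+=0.0110
step 2: x_pred=2.6713  r=-0.7313  x^+=2.0863  v^+=0.9484  a^+=-0.3999
step 3: x_pred=2.5474  r=-0.7174  x^+=1.9735  v^+=0.6449  a^+=-0.8031
step 4: x_pred=2.2067  r=1.0233  x^+=3.0253  v^+=0.3223  a^+=-0.2280
step 5: x_pred=3.1681  r=-5.9281  x^+=-1.5744  v^+=-0.4929  a^+=-3.5595
step 6: x_pred=-2.3839  r=3.7139  x^+=0.5872  v^+=-2.0185  a^+=-1.4724
step 7: x_pred=-0.7457  r=0.8657  x^+=-0.0531  v^+=-2.7276  a^+=-0.9859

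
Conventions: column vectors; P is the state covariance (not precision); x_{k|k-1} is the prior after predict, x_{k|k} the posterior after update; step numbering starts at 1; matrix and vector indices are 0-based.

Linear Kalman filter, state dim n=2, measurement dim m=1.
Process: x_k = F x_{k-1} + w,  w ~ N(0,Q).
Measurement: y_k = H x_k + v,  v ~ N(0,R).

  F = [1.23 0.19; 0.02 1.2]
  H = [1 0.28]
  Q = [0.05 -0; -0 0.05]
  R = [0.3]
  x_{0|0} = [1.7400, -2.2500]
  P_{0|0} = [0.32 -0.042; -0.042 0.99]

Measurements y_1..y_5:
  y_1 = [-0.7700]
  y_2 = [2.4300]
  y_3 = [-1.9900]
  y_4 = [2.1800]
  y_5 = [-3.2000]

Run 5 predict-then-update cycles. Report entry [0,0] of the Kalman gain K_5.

step 1: x^-=[1.7127, -2.6652]  P^-=[0.5502 0.1714; 0.1714 1.4737]  S=[1.0618]  K=[0.5634; 0.5501]  nu=[-1.7364]  x^+=[0.7343, -3.6204]  P^+=[0.2132 -0.1576; -0.1576 1.1524]
step 2: x^-=[0.2154, -4.3298]  P^-=[0.3404 0.0347; 0.0347 1.7020]  S=[0.7933]  K=[0.4414; 0.6445]  nu=[3.4270]  x^+=[1.7279, -2.1212]  P^+=[0.1859 -0.1910; -0.1910 1.3725]
step 3: x^-=[1.7223, -2.5108]  P^-=[0.2915 0.0349; 0.0349 2.0173]  S=[0.7692]  K=[0.3917; 0.7797]  nu=[-3.0093]  x^+=[0.5437, -4.8572]  P^+=[0.1735 -0.2000; -0.2000 1.5497]
step 4: x^-=[-0.2542, -5.8178]  P^-=[0.2750 0.0616; 0.0616 2.2720]  S=[0.7876]  K=[0.3710; 0.8860]  nu=[4.0632]  x^+=[1.2534, -2.2179]  P^+=[0.1665 -0.1973; -0.1973 1.6537]
step 5: x^-=[1.1202, -2.6365]  P^-=[0.2695 0.0893; 0.0893 2.4220]  S=[0.8093]  K=[0.3638; 0.9482]  nu=[-3.5820]  x^+=[-0.1830, -6.0329]  P^+=[0.1623 -0.1899; -0.1899 1.6943]

K[0,0] = 0.3638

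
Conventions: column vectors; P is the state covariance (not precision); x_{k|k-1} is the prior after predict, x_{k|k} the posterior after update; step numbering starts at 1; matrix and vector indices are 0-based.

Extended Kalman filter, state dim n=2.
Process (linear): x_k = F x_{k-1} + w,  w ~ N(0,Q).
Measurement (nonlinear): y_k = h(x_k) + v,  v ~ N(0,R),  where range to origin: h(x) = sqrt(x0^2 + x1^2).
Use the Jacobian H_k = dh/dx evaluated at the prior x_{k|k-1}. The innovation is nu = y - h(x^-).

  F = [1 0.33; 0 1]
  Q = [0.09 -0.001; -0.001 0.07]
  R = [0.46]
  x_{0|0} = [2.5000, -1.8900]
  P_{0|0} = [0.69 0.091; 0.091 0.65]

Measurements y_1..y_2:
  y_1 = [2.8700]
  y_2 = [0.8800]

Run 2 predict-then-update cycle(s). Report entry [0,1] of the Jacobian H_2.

step 1: x^-=[1.8763, -1.8900]  P^-=[0.9108 0.3045; 0.3045 0.7200]  H_jac=[0.7045 -0.7097]  S=[0.9702]  K=[0.4387; -0.3055]  nu=[0.2068]  x^+=[1.9670, -1.9532]  P^+=[0.7241 0.4345; 0.4345 0.6294]
step 2: x^-=[1.3225, -1.9532]  P^-=[1.1695 0.6413; 0.6413 0.6994]  H_jac=[0.5607 -0.8280]  S=[0.7118]  K=[0.1752; -0.3086]  nu=[-1.4788]  x^+=[1.0634, -1.4969]  P^+=[1.1476 0.6797; 0.6797 0.6317]

H_jac[0,1] = -0.8280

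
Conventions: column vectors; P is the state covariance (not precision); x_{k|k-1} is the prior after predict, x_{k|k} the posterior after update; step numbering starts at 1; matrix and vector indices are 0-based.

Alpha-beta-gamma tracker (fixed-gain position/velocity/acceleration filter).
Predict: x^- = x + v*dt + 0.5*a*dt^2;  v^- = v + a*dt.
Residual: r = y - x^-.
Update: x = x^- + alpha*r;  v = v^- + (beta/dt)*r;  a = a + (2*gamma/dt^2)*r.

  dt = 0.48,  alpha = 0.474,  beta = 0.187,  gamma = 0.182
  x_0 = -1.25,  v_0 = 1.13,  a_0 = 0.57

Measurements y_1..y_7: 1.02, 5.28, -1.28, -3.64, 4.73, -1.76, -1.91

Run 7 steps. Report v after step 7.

v_post = -12.8628

step 1: x_pred=-0.6419  r=1.6619  x^+=0.1458  v^+=2.0511  a^+=3.1956
step 2: x_pred=1.4985  r=3.7815  x^+=3.2909  v^+=5.0582  a^+=9.1699
step 3: x_pred=6.7752  r=-8.0552  x^+=2.9570  v^+=6.3216  a^+=-3.5562
step 4: x_pred=5.5817  r=-9.2217  x^+=1.2106  v^+=1.0220  a^+=-18.1252
step 5: x_pred=-0.3869  r=5.1169  x^+=2.0385  v^+=-5.6847  a^+=-10.0413
step 6: x_pred=-1.8469  r=0.0869  x^+=-1.8057  v^+=-10.4707  a^+=-9.9040
step 7: x_pred=-7.9726  r=6.0626  x^+=-5.0989  v^+=-12.8628  a^+=-0.3260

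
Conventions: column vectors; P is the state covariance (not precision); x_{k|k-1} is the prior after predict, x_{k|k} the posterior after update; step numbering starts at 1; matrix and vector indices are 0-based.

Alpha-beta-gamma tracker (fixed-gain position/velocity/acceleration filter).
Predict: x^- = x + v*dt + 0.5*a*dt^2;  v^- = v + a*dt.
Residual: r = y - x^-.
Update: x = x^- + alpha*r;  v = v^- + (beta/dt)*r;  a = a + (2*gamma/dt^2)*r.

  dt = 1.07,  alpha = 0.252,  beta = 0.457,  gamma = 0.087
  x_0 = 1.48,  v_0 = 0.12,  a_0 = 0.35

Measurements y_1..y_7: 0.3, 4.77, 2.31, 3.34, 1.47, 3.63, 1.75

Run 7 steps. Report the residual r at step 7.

resid = 0.1348

step 1: x_pred=1.8088  r=-1.5088  x^+=1.4286  v^+=-0.1499  a^+=0.1207
step 2: x_pred=1.3373  r=3.4327  x^+=2.2023  v^+=1.4454  a^+=0.6424
step 3: x_pred=4.1166  r=-1.8066  x^+=3.6614  v^+=1.3611  a^+=0.3678
step 4: x_pred=5.3283  r=-1.9883  x^+=4.8273  v^+=0.9055  a^+=0.0657
step 5: x_pred=5.8338  r=-4.3638  x^+=4.7341  v^+=-0.8880  a^+=-0.5975
step 6: x_pred=3.4418  r=0.1882  x^+=3.4893  v^+=-1.4470  a^+=-0.5689
step 7: x_pred=1.6152  r=0.1348  x^+=1.6492  v^+=-1.9983  a^+=-0.5485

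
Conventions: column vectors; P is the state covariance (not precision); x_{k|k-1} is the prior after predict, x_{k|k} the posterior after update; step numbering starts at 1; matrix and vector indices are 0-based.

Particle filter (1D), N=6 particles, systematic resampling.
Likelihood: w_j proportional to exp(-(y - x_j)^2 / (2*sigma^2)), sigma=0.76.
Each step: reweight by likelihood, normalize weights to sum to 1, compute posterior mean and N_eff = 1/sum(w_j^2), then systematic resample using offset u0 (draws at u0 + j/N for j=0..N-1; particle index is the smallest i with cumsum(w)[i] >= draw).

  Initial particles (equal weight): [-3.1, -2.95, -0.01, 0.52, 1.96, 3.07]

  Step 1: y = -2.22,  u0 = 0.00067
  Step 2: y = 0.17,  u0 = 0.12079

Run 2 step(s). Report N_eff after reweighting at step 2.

N_eff = 5.1987

step 1: w=[0.4417, 0.5444, 0.0126, 0.0013, 0.0000, 0.0000]  mean=-2.9747  Neff=2.0340  idx=[0, 0, 0, 1, 1, 1]
step 2: w=[0.1012, 0.1012, 0.1012, 0.2321, 0.2321, 0.2321]  mean=-2.9956  Neff=5.1987  idx=[1, 2, 3, 4, 5, 5]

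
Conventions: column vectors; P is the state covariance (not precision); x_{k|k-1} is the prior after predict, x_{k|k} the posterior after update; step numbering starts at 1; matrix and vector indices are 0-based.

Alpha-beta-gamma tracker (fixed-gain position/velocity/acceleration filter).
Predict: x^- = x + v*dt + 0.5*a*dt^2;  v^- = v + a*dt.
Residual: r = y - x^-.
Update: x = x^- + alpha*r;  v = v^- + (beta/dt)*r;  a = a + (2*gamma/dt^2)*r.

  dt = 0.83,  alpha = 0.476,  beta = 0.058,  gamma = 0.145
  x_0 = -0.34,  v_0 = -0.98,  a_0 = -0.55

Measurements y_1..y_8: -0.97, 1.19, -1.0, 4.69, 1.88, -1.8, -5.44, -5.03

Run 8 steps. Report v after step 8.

step 1: x_pred=-1.3428  r=0.3728  x^+=-1.1654  v^+=-1.4104  a^+=-0.3930
step 2: x_pred=-2.4714  r=3.6614  x^+=-0.7286  v^+=-1.4808  a^+=1.1483
step 3: x_pred=-1.5621  r=0.5621  x^+=-1.2946  v^+=-0.4885  a^+=1.3849
step 4: x_pred=-1.2230  r=5.9130  x^+=1.5916  v^+=1.0742  a^+=3.8740
step 5: x_pred=3.8176  r=-1.9376  x^+=2.8953  v^+=4.1543  a^+=3.0584
step 6: x_pred=7.3968  r=-9.1968  x^+=3.0191  v^+=6.0500  a^+=-0.8131
step 7: x_pred=7.7606  r=-13.2006  x^+=1.4771  v^+=4.4527  a^+=-6.3700
step 8: x_pred=2.9787  r=-8.0087  x^+=-0.8334  v^+=-1.3941  a^+=-9.7414

v_post = -1.3941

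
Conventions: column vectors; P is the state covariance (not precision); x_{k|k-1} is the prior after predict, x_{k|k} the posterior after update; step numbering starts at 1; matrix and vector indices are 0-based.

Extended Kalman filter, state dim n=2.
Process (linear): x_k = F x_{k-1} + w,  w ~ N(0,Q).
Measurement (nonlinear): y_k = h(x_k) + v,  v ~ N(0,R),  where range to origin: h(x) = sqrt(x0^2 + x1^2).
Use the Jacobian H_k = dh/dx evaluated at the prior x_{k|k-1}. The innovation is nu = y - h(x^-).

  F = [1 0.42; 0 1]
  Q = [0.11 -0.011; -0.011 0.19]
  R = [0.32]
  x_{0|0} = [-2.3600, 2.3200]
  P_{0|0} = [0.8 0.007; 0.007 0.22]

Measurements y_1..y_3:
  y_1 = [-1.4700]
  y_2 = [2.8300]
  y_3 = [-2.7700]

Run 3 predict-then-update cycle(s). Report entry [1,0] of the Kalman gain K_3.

step 1: x^-=[-1.3856, 2.3200]  P^-=[0.9547 0.0884; 0.0884 0.4100]  H_jac=[-0.5128 0.8585]  S=[0.7954]  K=[-0.5200; 0.3856]  nu=[-4.1723]  x^+=[0.7841, 0.7113]  P^+=[0.7396 0.2479; 0.2479 0.2918]
step 2: x^-=[1.0829, 0.7113]  P^-=[1.1093 0.3594; 0.3594 0.4818]  H_jac=[0.8358 0.5490]  S=[1.5700]  K=[0.7162; 0.3598]  nu=[1.5344]  x^+=[2.1819, 1.2634]  P^+=[0.3039 -0.0452; -0.0452 0.2785]
step 3: x^-=[2.7125, 1.2634]  P^-=[0.4251 0.0608; 0.0608 0.4685]  H_jac=[0.9065 0.4222]  S=[0.7993]  K=[0.5142; 0.3164]  nu=[-5.7623]  x^+=[-0.2502, -0.5598]  P^+=[0.2138 -0.0692; -0.0692 0.3885]

K[1,0] = 0.3164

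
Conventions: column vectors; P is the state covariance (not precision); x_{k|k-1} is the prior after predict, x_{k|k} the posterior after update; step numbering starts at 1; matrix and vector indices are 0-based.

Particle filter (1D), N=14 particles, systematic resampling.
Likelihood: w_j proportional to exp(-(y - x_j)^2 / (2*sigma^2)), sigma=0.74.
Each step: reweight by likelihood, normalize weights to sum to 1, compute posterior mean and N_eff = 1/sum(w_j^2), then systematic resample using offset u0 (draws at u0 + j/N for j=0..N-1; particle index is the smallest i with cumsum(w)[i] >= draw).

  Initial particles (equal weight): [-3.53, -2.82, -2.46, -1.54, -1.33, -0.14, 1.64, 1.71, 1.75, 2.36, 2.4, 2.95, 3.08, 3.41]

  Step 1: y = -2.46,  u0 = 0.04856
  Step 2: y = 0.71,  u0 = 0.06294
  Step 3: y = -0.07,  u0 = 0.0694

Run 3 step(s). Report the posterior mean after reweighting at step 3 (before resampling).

step 1: w=[0.1164, 0.2941, 0.3311, 0.1529, 0.1032, 0.0024, 0.0000, 0.0000, 0.0000, 0.0000, 0.0000, 0.0000, 0.0000, 0.0000]  mean=-2.4276  Neff=4.1041  idx=[0, 1, 1, 1, 1, 1, 2, 2, 2, 2, 3, 3, 4, 4]
step 2: w=[0.0000, 0.0002, 0.0002, 0.0002, 0.0002, 0.0002, 0.0016, 0.0016, 0.0016, 0.0016, 0.1515, 0.1515, 0.3449, 0.3449]  mean=-1.4022  Neff=3.5238  idx=[10, 10, 11, 11, 12, 12, 12, 12, 12, 13, 13, 13, 13, 13]
step 3: w=[0.0479, 0.0479, 0.0479, 0.0479, 0.0808, 0.0808, 0.0808, 0.0808, 0.0808, 0.0808, 0.0808, 0.0808, 0.0808, 0.0808]  mean=-1.3702  Neff=13.4174  idx=[1, 2, 4, 5, 6, 6, 7, 8, 9, 10, 11, 12, 13, 13]

post_mean = -1.3702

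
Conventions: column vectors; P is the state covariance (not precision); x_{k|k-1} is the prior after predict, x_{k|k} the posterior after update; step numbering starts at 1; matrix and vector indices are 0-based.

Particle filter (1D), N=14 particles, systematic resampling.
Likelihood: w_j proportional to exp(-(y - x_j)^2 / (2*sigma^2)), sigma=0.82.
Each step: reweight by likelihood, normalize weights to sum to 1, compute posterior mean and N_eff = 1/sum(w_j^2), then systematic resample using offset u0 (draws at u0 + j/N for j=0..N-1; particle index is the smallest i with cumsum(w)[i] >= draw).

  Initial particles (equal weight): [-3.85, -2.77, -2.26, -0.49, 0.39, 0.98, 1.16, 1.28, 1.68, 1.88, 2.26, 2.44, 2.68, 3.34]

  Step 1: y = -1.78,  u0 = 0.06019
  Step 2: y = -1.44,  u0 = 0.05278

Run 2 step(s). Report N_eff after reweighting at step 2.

N_eff = 12.1653

step 1: w=[0.0244, 0.2850, 0.4977, 0.1714, 0.0178, 0.0020, 0.0010, 0.0006, 0.0001, 0.0000, 0.0000, 0.0000, 0.0000, 0.0000]  mean=-2.0813  Neff=2.7837  idx=[1, 1, 1, 1, 2, 2, 2, 2, 2, 2, 2, 3, 3, 4]
step 2: w=[0.0418, 0.0418, 0.0418, 0.0418, 0.0944, 0.0944, 0.0944, 0.0944, 0.0944, 0.0944, 0.0944, 0.0796, 0.0796, 0.0129]  mean=-2.0294  Neff=12.1653  idx=[1, 2, 4, 5, 5, 6, 7, 8, 8, 9, 10, 11, 12, 12]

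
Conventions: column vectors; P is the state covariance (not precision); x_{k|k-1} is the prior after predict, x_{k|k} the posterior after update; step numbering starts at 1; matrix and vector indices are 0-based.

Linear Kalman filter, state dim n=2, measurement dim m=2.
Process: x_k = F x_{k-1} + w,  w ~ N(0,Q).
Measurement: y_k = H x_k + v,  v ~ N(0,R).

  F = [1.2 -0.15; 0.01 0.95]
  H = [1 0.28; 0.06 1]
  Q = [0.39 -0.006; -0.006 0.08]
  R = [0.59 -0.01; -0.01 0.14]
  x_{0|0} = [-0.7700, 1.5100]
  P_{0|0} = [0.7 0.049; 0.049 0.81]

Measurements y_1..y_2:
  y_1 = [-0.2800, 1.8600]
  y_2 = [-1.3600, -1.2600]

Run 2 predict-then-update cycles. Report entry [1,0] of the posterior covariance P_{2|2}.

step 1: x^-=[-1.1505, 1.4268]  P^-=[1.3986 -0.0572; -0.0572 0.8120]  S=[2.0202 0.2431; 0.2431 0.9502]  K=[0.7026 -0.1517; -0.0188 0.8558]  nu=[0.4710, 0.5022]  x^+=[-0.8957, 1.8478]  P^+=[0.4312 -0.0541; -0.0541 0.1232]
step 2: x^-=[-1.3521, 1.7464]  P^-=[1.0332 -0.0800; -0.0800 0.1902]  S=[1.5933 0.0239; 0.0239 0.3244]  K=[0.6359 -0.1024; -0.0254 0.5736]  nu=[-0.4969, -2.9253]  x^+=[-1.3685, 0.0811]  P^+=[0.3886 -0.0440; -0.0440 0.0832]

P_post[1,0] = -0.0440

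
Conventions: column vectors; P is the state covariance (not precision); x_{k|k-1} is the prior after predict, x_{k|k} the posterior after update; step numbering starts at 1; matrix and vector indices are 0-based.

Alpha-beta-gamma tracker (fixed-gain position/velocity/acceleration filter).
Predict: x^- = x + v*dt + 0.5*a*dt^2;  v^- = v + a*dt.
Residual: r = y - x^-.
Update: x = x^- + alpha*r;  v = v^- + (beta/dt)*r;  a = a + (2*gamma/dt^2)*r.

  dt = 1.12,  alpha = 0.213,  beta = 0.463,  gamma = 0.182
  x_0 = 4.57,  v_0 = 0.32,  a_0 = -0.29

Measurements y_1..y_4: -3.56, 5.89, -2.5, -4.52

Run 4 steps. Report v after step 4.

v_post = -1.3985

step 1: x_pred=4.7465  r=-8.3065  x^+=2.9772  v^+=-3.4387  a^+=-2.7004
step 2: x_pred=-2.5677  r=8.4577  x^+=-0.7662  v^+=-2.9667  a^+=-0.2461
step 3: x_pred=-4.2433  r=1.7433  x^+=-3.8720  v^+=-2.5217  a^+=0.2598
step 4: x_pred=-6.5333  r=2.0133  x^+=-6.1045  v^+=-1.3985  a^+=0.8440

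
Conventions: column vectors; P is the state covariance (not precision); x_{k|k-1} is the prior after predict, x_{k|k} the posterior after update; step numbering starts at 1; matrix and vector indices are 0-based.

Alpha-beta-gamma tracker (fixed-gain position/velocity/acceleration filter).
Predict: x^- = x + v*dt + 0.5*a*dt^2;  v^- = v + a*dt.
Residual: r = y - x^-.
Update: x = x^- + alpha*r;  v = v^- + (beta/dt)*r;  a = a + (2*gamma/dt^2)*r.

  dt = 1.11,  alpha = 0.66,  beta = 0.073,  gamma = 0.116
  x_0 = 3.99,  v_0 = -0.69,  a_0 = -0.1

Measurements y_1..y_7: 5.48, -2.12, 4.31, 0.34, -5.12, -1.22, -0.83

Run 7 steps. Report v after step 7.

step 1: x_pred=3.1625  r=2.3175  x^+=4.6920  v^+=-0.6486  a^+=0.3364
step 2: x_pred=4.1793  r=-6.2993  x^+=0.0218  v^+=-0.6895  a^+=-0.8498
step 3: x_pred=-1.2671  r=5.5771  x^+=2.4138  v^+=-1.2659  a^+=0.2004
step 4: x_pred=1.1320  r=-0.7920  x^+=0.6093  v^+=-1.0956  a^+=0.0512
step 5: x_pred=-0.5753  r=-4.5447  x^+=-3.5748  v^+=-1.3376  a^+=-0.8045
step 6: x_pred=-5.5552  r=4.3352  x^+=-2.6940  v^+=-1.9455  a^+=0.0118
step 7: x_pred=-4.8463  r=4.0163  x^+=-2.1955  v^+=-1.6683  a^+=0.7680

v_post = -1.6683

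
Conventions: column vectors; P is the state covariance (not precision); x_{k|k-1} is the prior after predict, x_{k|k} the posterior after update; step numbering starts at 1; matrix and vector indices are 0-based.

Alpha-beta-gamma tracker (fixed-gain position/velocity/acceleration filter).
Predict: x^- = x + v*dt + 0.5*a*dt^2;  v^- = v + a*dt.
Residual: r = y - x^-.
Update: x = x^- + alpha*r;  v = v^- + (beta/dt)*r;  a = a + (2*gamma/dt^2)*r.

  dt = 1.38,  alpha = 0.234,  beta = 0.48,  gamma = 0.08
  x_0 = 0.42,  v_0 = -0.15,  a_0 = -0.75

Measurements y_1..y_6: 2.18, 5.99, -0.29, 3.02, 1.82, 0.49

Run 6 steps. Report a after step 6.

a_post = -0.3597

step 1: x_pred=-0.5011  r=2.6812  x^+=0.1262  v^+=-0.2524  a^+=-0.5247
step 2: x_pred=-0.7218  r=6.7118  x^+=0.8488  v^+=1.3580  a^+=0.0392
step 3: x_pred=2.7601  r=-3.0501  x^+=2.0463  v^+=0.3511  a^+=-0.2171
step 4: x_pred=2.3241  r=0.6959  x^+=2.4870  v^+=0.2935  a^+=-0.1586
step 5: x_pred=2.7410  r=-0.9210  x^+=2.5255  v^+=-0.2457  a^+=-0.2360
step 6: x_pred=1.9617  r=-1.4717  x^+=1.6173  v^+=-1.0833  a^+=-0.3597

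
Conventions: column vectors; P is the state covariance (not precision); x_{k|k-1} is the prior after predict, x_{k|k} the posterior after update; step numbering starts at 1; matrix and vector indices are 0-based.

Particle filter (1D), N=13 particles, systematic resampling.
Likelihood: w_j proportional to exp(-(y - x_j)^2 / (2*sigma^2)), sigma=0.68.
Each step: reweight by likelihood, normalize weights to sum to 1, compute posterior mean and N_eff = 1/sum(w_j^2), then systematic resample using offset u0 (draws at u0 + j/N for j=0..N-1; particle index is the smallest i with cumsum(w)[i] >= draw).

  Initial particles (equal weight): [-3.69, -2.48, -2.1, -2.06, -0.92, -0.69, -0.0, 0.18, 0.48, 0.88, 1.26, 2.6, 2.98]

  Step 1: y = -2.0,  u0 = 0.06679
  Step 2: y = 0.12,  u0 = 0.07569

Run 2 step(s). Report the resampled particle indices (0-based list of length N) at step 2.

step 1: w=[0.0139, 0.2383, 0.3025, 0.3046, 0.0866, 0.0478, 0.0040, 0.0018, 0.0004, 0.0000, 0.0000, 0.0000, 0.0000]  mean=-2.0172  Neff=3.9833  idx=[1, 1, 1, 2, 2, 2, 2, 3, 3, 3, 3, 4, 5]
step 2: w=[0.0008, 0.0008, 0.0008, 0.0057, 0.0057, 0.0057, 0.0057, 0.0069, 0.0069, 0.0069, 0.0069, 0.3665, 0.5806]  mean=-0.8487  Neff=2.1200  idx=[11, 11, 11, 11, 11, 12, 12, 12, 12, 12, 12, 12, 12]

resampled_idx = [11, 11, 11, 11, 11, 12, 12, 12, 12, 12, 12, 12, 12]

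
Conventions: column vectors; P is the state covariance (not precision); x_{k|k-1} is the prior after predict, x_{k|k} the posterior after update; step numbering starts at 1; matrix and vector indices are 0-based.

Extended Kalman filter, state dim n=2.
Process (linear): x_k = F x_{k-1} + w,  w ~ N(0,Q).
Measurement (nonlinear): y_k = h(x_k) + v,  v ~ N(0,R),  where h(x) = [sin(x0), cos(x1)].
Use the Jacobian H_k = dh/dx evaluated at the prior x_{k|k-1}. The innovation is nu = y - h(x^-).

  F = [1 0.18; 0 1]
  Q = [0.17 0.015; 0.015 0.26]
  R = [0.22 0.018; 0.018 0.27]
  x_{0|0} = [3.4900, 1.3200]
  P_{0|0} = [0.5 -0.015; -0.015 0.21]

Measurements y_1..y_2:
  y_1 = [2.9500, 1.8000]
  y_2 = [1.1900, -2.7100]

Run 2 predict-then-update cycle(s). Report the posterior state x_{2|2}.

x_post = [1.4632, 1.9989]

step 1: x^-=[3.7276, 1.3200]  P^-=[0.6714 0.0378; 0.0378 0.4700]  H_jac=[-0.8332 0.0000; 0.0000 -0.9687]  S=[0.6861 0.0485; 0.0485 0.7111]  K=[-0.8157 0.0041; -0.0006 -0.6403]  nu=[3.5030, 1.5518]  x^+=[0.8768, 0.3242]  P^+=[0.2153 0.0140; 0.0140 0.1785]
step 2: x^-=[0.9351, 0.3242]  P^-=[0.3961 0.0611; 0.0611 0.4385]  H_jac=[0.5937 0.0000; 0.0000 -0.3185]  S=[0.3596 0.0064; 0.0064 0.3145]  K=[0.6553 -0.0753; 0.1089 -0.4463]  nu=[0.3853, -3.6579]  x^+=[1.4632, 1.9989]  P^+=[0.2405 0.0268; 0.0268 0.3722]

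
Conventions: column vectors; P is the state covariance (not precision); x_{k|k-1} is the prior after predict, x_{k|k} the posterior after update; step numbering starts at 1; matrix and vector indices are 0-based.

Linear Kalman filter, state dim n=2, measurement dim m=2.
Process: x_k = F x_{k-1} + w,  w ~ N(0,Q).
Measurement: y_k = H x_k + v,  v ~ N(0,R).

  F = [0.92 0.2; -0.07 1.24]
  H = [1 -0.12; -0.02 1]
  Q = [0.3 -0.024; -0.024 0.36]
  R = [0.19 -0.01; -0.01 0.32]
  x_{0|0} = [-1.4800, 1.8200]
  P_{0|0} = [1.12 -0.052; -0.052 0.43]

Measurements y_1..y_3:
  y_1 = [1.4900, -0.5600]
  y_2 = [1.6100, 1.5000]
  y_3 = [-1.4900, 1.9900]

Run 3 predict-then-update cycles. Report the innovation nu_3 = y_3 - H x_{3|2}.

step 1: x^-=[-0.9976, 2.3604]  P^-=[1.2460 -0.0481; -0.0481 1.0357]  S=[1.4625 -0.2074; -0.2074 1.3581]  K=[0.8671 0.0787; -0.0098 0.7618]  nu=[2.7708, -2.9404]  x^+=[1.1737, 0.0932]  P^+=[0.1663 0.0198; 0.0198 0.2443]
step 2: x^-=[1.0984, 0.0334]  P^-=[0.4579 0.0482; 0.0482 0.7330]  S=[0.6468 -0.0588; -0.0588 1.0512]  K=[0.7059 0.0766; 0.0018 0.6964]  nu=[0.5156, 1.4885]  x^+=[1.5764, 1.0711]  P^+=[0.1358 0.0202; 0.0202 0.2232]
step 3: x^-=[1.6645, 1.2178]  P^-=[0.4313 0.0454; 0.0454 0.7004]  S=[0.6205 -0.0572; -0.0572 1.0188]  K=[0.6932 0.0750; 0.0010 0.6867]  nu=[-3.0084, 0.8055]  x^+=[-0.3605, 1.7680]  P^+=[0.1333 0.0197; 0.0197 0.2201]

innov = [-3.0084, 0.8055]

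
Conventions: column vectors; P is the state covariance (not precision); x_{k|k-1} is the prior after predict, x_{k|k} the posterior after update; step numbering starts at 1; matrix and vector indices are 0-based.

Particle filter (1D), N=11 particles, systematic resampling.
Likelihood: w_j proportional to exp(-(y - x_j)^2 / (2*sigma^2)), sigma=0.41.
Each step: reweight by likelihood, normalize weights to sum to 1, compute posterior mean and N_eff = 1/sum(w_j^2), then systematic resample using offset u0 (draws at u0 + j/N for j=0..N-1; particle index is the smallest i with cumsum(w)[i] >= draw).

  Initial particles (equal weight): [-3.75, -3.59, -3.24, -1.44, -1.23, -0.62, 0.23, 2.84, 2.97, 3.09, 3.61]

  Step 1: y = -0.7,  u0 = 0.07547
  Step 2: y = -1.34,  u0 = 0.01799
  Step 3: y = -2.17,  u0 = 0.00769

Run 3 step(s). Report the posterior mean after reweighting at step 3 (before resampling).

post_mean = -1.3228

step 1: w=[0.0000, 0.0000, 0.0000, 0.1163, 0.2570, 0.5815, 0.0452, 0.0000, 0.0000, 0.0000, 0.0000]  mean=-0.8337  Neff=2.3824  idx=[3, 4, 4, 4, 5, 5, 5, 5, 5, 5, 6]
step 2: w=[0.1885, 0.1873, 0.1873, 0.1873, 0.0416, 0.0416, 0.0416, 0.0416, 0.0416, 0.0416, 0.0001]  mean=-1.1173  Neff=6.6141  idx=[0, 0, 1, 1, 2, 2, 3, 3, 3, 6, 8]
step 3: w=[0.2235, 0.2235, 0.0788, 0.0788, 0.0788, 0.0788, 0.0788, 0.0788, 0.0788, 0.0009, 0.0009]  mean=-1.3228  Neff=6.9771  idx=[0, 0, 0, 1, 1, 2, 3, 4, 5, 6, 7]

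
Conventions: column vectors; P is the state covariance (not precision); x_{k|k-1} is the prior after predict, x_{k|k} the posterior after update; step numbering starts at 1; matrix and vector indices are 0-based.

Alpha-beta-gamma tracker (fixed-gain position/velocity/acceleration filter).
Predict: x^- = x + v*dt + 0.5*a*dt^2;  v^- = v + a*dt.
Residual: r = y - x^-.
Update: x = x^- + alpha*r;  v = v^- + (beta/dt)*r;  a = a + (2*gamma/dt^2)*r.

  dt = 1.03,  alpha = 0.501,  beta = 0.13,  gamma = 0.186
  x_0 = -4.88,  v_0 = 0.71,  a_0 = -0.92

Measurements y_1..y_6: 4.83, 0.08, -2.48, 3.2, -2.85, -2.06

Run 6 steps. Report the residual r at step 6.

step 1: x_pred=-4.6367  r=9.4667  x^+=0.1061  v^+=0.9572  a^+=2.3995
step 2: x_pred=2.3648  r=-2.2848  x^+=1.2201  v^+=3.1403  a^+=1.5983
step 3: x_pred=5.3025  r=-7.7825  x^+=1.4034  v^+=3.8043  a^+=-1.1306
step 4: x_pred=4.7221  r=-1.5221  x^+=3.9595  v^+=2.4477  a^+=-1.6643
step 5: x_pred=5.5978  r=-8.4478  x^+=1.3654  v^+=-0.3328  a^+=-4.6265
step 6: x_pred=-1.4315  r=-0.6285  x^+=-1.7464  v^+=-5.1774  a^+=-4.8469

resid = -0.6285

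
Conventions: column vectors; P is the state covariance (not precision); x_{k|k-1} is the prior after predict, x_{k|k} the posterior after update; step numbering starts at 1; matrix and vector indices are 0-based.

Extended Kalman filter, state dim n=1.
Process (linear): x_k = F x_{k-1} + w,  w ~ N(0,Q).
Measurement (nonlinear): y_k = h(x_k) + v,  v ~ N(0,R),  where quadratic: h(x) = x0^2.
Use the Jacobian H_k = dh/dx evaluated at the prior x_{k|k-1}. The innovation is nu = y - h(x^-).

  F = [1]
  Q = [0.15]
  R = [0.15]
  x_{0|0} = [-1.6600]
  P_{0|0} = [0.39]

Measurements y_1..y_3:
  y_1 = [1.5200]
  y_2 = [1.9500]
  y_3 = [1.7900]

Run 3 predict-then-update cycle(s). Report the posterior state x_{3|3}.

x_post = [-1.3439]

step 1: x^-=[-1.6600]  P^-=[0.5400]  H_jac=[-3.3200]  S=[6.1021]  K=[-0.2938]  nu=[-1.2356]  x^+=[-1.2970]  P^+=[0.0133]
step 2: x^-=[-1.2970]  P^-=[0.1633]  H_jac=[-2.5940]  S=[1.2486]  K=[-0.3392]  nu=[0.2678]  x^+=[-1.3878]  P^+=[0.0196]
step 3: x^-=[-1.3878]  P^-=[0.1696]  H_jac=[-2.7757]  S=[1.4568]  K=[-0.3232]  nu=[-0.1361]  x^+=[-1.3439]  P^+=[0.0175]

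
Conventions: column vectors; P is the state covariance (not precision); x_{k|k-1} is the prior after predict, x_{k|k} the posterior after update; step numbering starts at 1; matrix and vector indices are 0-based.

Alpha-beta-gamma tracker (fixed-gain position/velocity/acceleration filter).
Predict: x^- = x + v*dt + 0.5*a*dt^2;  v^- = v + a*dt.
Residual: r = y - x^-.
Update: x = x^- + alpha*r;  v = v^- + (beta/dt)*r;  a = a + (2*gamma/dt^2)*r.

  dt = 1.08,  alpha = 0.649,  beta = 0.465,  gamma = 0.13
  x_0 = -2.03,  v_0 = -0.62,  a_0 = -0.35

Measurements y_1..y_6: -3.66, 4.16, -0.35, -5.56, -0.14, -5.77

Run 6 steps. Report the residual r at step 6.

step 1: x_pred=-2.9037  r=-0.7563  x^+=-3.3945  v^+=-1.3236  a^+=-0.5186
step 2: x_pred=-5.1265  r=9.2865  x^+=0.9004  v^+=2.1147  a^+=1.5515
step 3: x_pred=4.0891  r=-4.4391  x^+=1.2081  v^+=1.8790  a^+=0.5619
step 4: x_pred=3.5651  r=-9.1251  x^+=-2.3571  v^+=-1.4430  a^+=-1.4721
step 5: x_pred=-4.7741  r=4.6341  x^+=-1.7666  v^+=-1.0377  a^+=-0.4391
step 6: x_pred=-3.1434  r=-2.6266  x^+=-4.8480  v^+=-2.6429  a^+=-1.0246

resid = -2.6266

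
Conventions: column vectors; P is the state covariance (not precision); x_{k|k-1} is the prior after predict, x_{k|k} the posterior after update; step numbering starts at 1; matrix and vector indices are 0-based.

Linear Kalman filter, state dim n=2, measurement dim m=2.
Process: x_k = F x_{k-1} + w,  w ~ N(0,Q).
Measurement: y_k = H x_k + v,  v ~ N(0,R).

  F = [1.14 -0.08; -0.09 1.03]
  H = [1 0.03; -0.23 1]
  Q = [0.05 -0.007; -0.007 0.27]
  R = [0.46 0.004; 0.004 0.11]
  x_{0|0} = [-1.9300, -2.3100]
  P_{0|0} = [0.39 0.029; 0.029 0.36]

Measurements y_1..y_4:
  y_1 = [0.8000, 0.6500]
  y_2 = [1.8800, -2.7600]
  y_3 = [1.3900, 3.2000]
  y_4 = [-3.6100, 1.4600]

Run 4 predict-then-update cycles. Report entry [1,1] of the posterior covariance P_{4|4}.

step 1: x^-=[-2.0154, -2.2056]  P^-=[0.5539 -0.0424; -0.0424 0.6497]  S=[1.0119 -0.1460; -0.1460 0.8085]  K=[0.5296 -0.1144; 0.0976 0.8333]  nu=[2.8816, 2.3921]  x^+=[-0.7630, 0.0688]  P^+=[0.2418 0.0452; 0.0452 0.1024]
step 2: x^-=[-0.8753, 0.1396]  P^-=[0.3567 0.0131; 0.0131 0.3723]  S=[0.8178 -0.0539; -0.0539 0.4951]  K=[0.4305 -0.0924; 0.0794 0.7544]  nu=[2.7511, -3.1009]  x^+=[0.5957, -1.9815]  P^+=[0.1966 0.0368; 0.0368 0.0918]
step 3: x^-=[0.8376, -2.0946]  P^-=[0.2993 0.0087; 0.0087 0.3621]  S=[0.7602 -0.0453; -0.0453 0.4840]  K=[0.3889 -0.0878; 0.0705 0.7507]  nu=[0.6152, 5.4872]  x^+=[0.5949, 2.0682]  P^+=[0.1776 0.0327; 0.0327 0.0904]
step 4: x^-=[0.5127, 2.0767]  P^-=[0.2754 0.0060; 0.0060 0.3613]  S=[0.7360 -0.0425; -0.0425 0.4831]  K=[0.3694 -0.0862; 0.0663 0.7508]  nu=[-4.1850, -0.4988]  x^+=[-0.9901, 1.4249]  P^+=[0.1686 0.0308; 0.0308 0.0899]

P_post[1,1] = 0.0899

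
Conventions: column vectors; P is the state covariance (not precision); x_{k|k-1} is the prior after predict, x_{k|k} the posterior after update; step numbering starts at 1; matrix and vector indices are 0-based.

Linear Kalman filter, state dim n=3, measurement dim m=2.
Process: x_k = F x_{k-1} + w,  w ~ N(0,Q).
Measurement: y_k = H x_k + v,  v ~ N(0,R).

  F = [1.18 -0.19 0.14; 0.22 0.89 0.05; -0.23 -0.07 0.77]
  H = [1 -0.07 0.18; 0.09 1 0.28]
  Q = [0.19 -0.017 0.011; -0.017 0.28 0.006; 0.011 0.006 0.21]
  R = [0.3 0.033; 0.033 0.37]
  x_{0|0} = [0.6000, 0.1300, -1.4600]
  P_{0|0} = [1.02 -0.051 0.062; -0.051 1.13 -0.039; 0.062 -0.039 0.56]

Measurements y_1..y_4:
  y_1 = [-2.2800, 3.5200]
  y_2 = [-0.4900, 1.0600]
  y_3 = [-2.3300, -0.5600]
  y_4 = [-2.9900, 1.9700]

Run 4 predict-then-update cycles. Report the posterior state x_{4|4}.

x_post = [-2.7710, 1.1917, 0.1301]

step 1: x^-=[0.4789, 0.1747, -1.2713]  P^-=[1.7074 0.0103 -0.1280; 0.0103 1.2038 -0.1000; -0.1280 -0.1000 0.5821]  S=[1.9872 0.0880; 0.0880 1.5726]  K=[0.8458 0.0341; -0.0796 0.7527; -0.0096 0.0333]  nu=[-2.5178, 3.6582]  x^+=[-1.5257, 3.1286, -1.1254]  P^+=[0.2791 0.0479 -0.1160; 0.0479 0.3108 -0.1400; -0.1160 -0.1400 0.5803]
step 2: x^-=[-2.5523, 2.3926, -0.7346]  P^-=[0.5488 0.0287 -0.0798; 0.0287 0.5449 -0.1295; -0.0798 -0.1295 0.6281]  S=[0.8424 0.0601; 0.0601 0.8972]  K=[0.6307 0.0200; -0.0798 0.5751; 0.0474 0.0405]  nu=[2.3620, -0.8971]  x^+=[-1.0806, 1.6880, -0.6590]  P^+=[0.2119 0.0392 -0.1073; 0.0392 0.2483 -0.1486; -0.1073 -0.1486 0.6245]
step 3: x^-=[-1.6881, 1.2316, -0.3771]  P^-=[0.4612 0.0132 -0.0482; 0.0132 0.4882 -0.1231; -0.0482 -0.1231 0.6479]  S=[0.7685 0.0520; 0.0520 0.8438]  K=[0.5868 0.0126; -0.0931 0.5449; 0.0963 0.0581]  nu=[-0.4879, -1.5341]  x^+=[-1.9936, 0.4411, -0.5132]  P^+=[0.1957 0.0328 -0.0941; 0.0328 0.2363 -0.1453; -0.0941 -0.1453 0.6374]
step 4: x^-=[-2.5081, -0.0717, 0.0325]  P^-=[0.4454 0.0062 -0.0313; 0.0062 0.4761 -0.1152; -0.0313 -0.1152 0.6495]  S=[0.7596 0.0509; 0.0509 0.8356]  K=[0.5778 0.0097; -0.0991 0.5378; 0.1187 0.0691]  nu=[-0.4927, 2.2583]  x^+=[-2.7710, 1.1917, 0.1301]  P^+=[0.1912 0.0295 -0.0860; 0.0295 0.2323 -0.1403; -0.0860 -0.1403 0.6339]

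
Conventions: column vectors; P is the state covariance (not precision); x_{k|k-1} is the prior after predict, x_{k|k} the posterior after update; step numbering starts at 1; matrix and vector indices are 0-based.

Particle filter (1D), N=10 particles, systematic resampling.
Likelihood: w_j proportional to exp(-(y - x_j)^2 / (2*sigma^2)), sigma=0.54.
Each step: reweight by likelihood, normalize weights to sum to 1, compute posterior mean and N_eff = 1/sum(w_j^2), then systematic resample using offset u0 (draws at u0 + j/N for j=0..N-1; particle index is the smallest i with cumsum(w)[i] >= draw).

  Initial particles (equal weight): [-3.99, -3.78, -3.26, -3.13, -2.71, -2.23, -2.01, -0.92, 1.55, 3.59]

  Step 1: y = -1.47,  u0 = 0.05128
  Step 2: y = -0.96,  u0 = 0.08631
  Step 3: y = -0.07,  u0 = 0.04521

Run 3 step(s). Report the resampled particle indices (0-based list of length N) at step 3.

resampled_idx = [1, 2, 3, 4, 5, 5, 6, 7, 8, 9]

step 1: w=[0.0000, 0.0001, 0.0025, 0.0054, 0.0432, 0.2240, 0.3658, 0.3591, 0.0000, 0.0000]  mean=-1.7074  Neff=3.1763  idx=[5, 5, 5, 6, 6, 6, 7, 7, 7, 7]
step 2: w=[0.0136, 0.0136, 0.0136, 0.0326, 0.0326, 0.0326, 0.2154, 0.2154, 0.2154, 0.2154]  mean=-1.0800  Neff=5.2841  idx=[4, 6, 6, 7, 7, 8, 8, 9, 9, 9]
step 3: w=[0.0006, 0.1110, 0.1110, 0.1110, 0.1110, 0.1110, 0.1110, 0.1110, 0.1110, 0.1110]  mean=-0.9207  Neff=9.0108  idx=[1, 2, 3, 4, 5, 5, 6, 7, 8, 9]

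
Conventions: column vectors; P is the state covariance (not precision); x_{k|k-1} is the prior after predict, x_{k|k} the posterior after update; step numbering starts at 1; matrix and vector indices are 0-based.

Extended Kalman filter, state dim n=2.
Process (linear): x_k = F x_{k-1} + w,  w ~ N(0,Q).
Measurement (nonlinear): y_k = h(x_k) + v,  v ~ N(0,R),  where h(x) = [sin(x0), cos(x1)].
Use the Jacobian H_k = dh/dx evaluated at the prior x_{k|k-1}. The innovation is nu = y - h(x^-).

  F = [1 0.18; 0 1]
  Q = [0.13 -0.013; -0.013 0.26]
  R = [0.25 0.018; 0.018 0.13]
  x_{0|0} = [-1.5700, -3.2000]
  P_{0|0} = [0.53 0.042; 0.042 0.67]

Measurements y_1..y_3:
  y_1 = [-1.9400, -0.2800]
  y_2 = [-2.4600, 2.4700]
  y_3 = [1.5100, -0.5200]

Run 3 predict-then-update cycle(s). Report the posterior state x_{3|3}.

x_post = [-4.3404, -8.5738]

step 1: x^-=[-2.1460, -3.2000]  P^-=[0.6968 0.1496; 0.1496 0.9300]  H_jac=[-0.5440 0.0000; 0.0000 -0.0584]  S=[0.4562 0.0228; 0.0228 0.1332]  K=[-0.8348 0.0770; -0.1594 -0.3804]  nu=[-1.1009, 0.7183]  x^+=[-1.1717, -3.2978]  P^+=[0.3811 0.0858; 0.0858 0.8964]
step 2: x^-=[-1.7653, -3.2978]  P^-=[0.5710 0.2342; 0.2342 1.1564]  H_jac=[-0.1933 0.0000; 0.0000 -0.1555]  S=[0.2713 0.0250; 0.0250 0.1580]  K=[-0.3911 -0.1686; -0.0627 -1.1286]  nu=[-1.4789, 3.4578]  x^+=[-1.7697, -7.1075]  P^+=[0.5217 0.1862; 0.1862 0.9506]
step 3: x^-=[-3.0491, -7.1075]  P^-=[0.7495 0.3443; 0.3443 1.2106]  H_jac=[-0.9957 0.0000; 0.0000 0.7341]  S=[0.9931 -0.2336; -0.2336 0.7823]  K=[-0.7265 0.1061; -0.0838 1.1109]  nu=[1.6024, -1.1991]  x^+=[-4.3404, -8.5738]  P^+=[0.1805 0.0010; 0.0010 0.1947]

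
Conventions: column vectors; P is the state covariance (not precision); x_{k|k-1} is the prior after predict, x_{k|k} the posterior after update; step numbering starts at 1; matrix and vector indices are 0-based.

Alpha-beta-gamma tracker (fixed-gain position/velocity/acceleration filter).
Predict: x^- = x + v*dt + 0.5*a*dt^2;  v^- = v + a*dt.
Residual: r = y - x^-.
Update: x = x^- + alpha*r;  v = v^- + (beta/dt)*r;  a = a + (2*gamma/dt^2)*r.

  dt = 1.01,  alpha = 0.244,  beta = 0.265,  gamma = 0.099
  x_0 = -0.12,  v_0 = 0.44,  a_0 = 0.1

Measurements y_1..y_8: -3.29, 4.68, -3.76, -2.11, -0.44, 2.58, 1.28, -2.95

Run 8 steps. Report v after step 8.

step 1: x_pred=0.3754  r=-3.6654  x^+=-0.5190  v^+=-0.4207  a^+=-0.6115
step 2: x_pred=-1.2557  r=5.9357  x^+=0.1926  v^+=0.5191  a^+=0.5407
step 3: x_pred=0.9927  r=-4.7527  x^+=-0.1670  v^+=-0.1818  a^+=-0.3818
step 4: x_pred=-0.5453  r=-1.5647  x^+=-0.9271  v^+=-0.9779  a^+=-0.6855
step 5: x_pred=-2.2645  r=1.8245  x^+=-1.8193  v^+=-1.1916  a^+=-0.3314
step 6: x_pred=-3.1919  r=5.7719  x^+=-1.7835  v^+=-0.0119  a^+=0.7889
step 7: x_pred=-1.3932  r=2.6732  x^+=-0.7409  v^+=1.4863  a^+=1.3078
step 8: x_pred=1.4273  r=-4.3773  x^+=0.3592  v^+=1.6587  a^+=0.4582

v_post = 1.6587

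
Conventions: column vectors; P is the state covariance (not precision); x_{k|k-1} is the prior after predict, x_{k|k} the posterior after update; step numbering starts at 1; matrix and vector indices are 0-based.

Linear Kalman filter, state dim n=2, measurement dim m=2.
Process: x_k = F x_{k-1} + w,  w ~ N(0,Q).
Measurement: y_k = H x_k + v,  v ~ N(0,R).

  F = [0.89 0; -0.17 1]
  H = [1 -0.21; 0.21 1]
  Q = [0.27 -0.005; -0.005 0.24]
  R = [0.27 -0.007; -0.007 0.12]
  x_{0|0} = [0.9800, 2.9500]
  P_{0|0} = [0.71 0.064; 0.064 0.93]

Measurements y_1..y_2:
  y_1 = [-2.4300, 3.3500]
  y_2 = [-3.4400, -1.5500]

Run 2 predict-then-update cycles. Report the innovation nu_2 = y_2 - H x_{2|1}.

innov = [-1.7108, -5.0815]

step 1: x^-=[0.8722, 2.7834]  P^-=[0.8324 -0.0555; -0.0555 1.1688]  S=[1.1772 -0.1307; -0.1307 1.3022]  K=[0.7353 0.1654; -0.1587 0.8727]  nu=[-2.7177, 0.3834]  x^+=[-1.0628, 3.5494]  P^+=[0.1920 -0.0256; -0.0256 0.1112]
step 2: x^-=[-0.9459, 3.7301]  P^-=[0.4221 -0.0568; -0.0568 0.3655]  S=[0.7321 -0.0495; -0.0495 0.4802]  K=[0.6015 0.1281; -0.1337 0.7224]  nu=[-1.7108, -5.0815]  x^+=[-2.6261, 0.2878]  P^+=[0.1569 -0.0218; -0.0218 0.0922]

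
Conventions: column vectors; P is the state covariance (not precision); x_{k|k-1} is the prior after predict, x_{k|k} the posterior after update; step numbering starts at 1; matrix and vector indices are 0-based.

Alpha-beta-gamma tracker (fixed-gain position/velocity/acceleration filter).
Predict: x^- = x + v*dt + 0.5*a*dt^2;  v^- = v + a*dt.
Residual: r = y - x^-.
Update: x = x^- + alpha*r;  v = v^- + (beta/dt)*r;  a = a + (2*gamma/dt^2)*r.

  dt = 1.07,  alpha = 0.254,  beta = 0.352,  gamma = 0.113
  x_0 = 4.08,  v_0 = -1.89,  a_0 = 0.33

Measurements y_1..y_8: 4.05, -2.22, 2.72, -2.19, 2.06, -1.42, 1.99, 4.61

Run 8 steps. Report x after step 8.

x_post = 3.7792

step 1: x_pred=2.2466  r=1.8034  x^+=2.7047  v^+=-0.9436  a^+=0.6860
step 2: x_pred=2.0877  r=-4.3077  x^+=0.9935  v^+=-1.6267  a^+=-0.1643
step 3: x_pred=-0.8412  r=3.5612  x^+=0.0634  v^+=-0.6311  a^+=0.5386
step 4: x_pred=-0.3035  r=-1.8865  x^+=-0.7827  v^+=-0.6753  a^+=0.1662
step 5: x_pred=-1.4101  r=3.4701  x^+=-0.5287  v^+=0.6441  a^+=0.8512
step 6: x_pred=0.6478  r=-2.0678  x^+=0.1226  v^+=0.8747  a^+=0.4431
step 7: x_pred=1.3121  r=0.6779  x^+=1.4843  v^+=1.5718  a^+=0.5769
step 8: x_pred=3.4963  r=1.1137  x^+=3.7792  v^+=2.5554  a^+=0.7967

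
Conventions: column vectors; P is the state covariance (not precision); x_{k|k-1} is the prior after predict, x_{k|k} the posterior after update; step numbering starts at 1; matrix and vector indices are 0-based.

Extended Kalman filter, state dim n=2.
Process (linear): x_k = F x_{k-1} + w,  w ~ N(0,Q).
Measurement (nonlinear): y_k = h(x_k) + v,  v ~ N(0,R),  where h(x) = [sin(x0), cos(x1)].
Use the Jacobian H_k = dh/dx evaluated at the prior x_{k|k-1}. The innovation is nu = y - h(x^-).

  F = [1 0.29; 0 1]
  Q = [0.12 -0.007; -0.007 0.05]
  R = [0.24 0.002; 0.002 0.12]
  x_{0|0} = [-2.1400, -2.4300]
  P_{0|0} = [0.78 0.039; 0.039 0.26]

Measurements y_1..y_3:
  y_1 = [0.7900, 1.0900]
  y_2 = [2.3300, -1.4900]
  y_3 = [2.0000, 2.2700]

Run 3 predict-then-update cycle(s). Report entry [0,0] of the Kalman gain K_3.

K[0,0] = 0.5812

step 1: x^-=[-2.8447, -2.4300]  P^-=[0.9445 0.1074; 0.1074 0.3100]  H_jac=[-0.9563 0.0000; 0.0000 0.6530]  S=[1.1037 -0.0651; -0.0651 0.2522]  K=[-0.8143 0.0680; -0.0464 0.7907]  nu=[1.0826, 1.8473]  x^+=[-3.6006, -1.0196]  P^+=[0.2042 0.0100; 0.0100 0.1452]
step 2: x^-=[-3.8963, -1.0196]  P^-=[0.3422 0.0451; 0.0451 0.1952]  H_jac=[-0.7285 0.0000; 0.0000 0.8519]  S=[0.4216 -0.0260; -0.0260 0.2616]  K=[-0.5859 0.0886; -0.0390 0.6316]  nu=[1.6449, -2.0137]  x^+=[-5.0385, -2.3555]  P^+=[0.1928 0.0111; 0.0111 0.0889]
step 3: x^-=[-5.7216, -2.3555]  P^-=[0.3267 0.0299; 0.0299 0.1389]  H_jac=[0.8464 0.0000; 0.0000 0.7076]  S=[0.4741 0.0199; 0.0199 0.1895]  K=[0.5812 0.0506; 0.0317 0.5151]  nu=[1.4675, 2.9766]  x^+=[-4.7183, -0.7756]  P^+=[0.1649 0.0102; 0.0102 0.0875]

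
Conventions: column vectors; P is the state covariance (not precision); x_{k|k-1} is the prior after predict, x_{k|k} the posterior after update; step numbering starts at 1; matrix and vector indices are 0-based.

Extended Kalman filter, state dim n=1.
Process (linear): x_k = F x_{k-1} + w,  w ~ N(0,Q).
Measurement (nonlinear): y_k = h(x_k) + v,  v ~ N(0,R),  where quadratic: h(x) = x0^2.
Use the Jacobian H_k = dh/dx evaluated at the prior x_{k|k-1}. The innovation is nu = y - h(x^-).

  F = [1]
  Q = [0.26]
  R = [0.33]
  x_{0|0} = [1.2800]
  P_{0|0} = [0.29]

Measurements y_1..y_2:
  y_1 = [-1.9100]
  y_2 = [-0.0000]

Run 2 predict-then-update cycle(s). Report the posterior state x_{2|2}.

x_post = [0.0102]

step 1: x^-=[1.2800]  P^-=[0.5500]  H_jac=[2.5600]  S=[3.9345]  K=[0.3579]  nu=[-3.5484]  x^+=[0.0102]  P^+=[0.0461]
step 2: x^-=[0.0102]  P^-=[0.3061]  H_jac=[0.0203]  S=[0.3301]  K=[0.0188]  nu=[-0.0001]  x^+=[0.0102]  P^+=[0.3060]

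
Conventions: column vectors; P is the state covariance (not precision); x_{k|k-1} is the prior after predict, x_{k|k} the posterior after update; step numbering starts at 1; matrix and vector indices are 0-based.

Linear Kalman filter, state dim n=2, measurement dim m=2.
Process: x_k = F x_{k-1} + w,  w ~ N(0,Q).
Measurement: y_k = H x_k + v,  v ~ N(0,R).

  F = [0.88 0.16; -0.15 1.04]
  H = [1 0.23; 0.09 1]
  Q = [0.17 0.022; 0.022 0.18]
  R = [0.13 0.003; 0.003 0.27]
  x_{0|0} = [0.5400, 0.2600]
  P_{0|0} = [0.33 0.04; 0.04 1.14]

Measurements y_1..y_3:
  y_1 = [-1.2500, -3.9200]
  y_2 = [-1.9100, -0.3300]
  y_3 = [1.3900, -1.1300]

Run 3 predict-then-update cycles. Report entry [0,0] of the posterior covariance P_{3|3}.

step 1: x^-=[0.5168, 0.1894]  P^-=[0.4660 0.2038; 0.2038 1.4080]  S=[0.7642 0.5768; 0.5768 1.7184]  K=[0.7542 -0.1102; 0.0857 0.8013]  nu=[-1.8104, -4.1559]  x^+=[-0.3908, -3.2956]  P^+=[0.1062 -0.0370; -0.0370 0.2199]
step 2: x^-=[-0.8712, -3.3688]  P^-=[0.2475 0.0116; 0.0116 0.4318]  S=[0.4056 0.1364; 0.1364 0.7059]  K=[0.6423 -0.0762; 0.0718 0.5993]  nu=[-0.2639, 3.1173]  x^+=[-1.2782, -1.5196]  P^+=[0.0894 -0.0267; -0.0267 0.1644]
step 3: x^-=[-1.3679, -1.3886]  P^-=[0.2359 0.0138; 0.0138 0.3682]  S=[0.3917 0.1230; 0.1230 0.6426]  K=[0.6312 -0.0663; 0.0754 0.5605]  nu=[3.0773, 0.3817]  x^+=[0.5490, -0.9427]  P^+=[0.0873 -0.0239; -0.0239 0.1537]

P_post[0,0] = 0.0873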